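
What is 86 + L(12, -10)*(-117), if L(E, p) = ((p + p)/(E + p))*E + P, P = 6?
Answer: 13424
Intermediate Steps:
L(E, p) = 6 + 2*E*p/(E + p) (L(E, p) = ((p + p)/(E + p))*E + 6 = ((2*p)/(E + p))*E + 6 = (2*p/(E + p))*E + 6 = 2*E*p/(E + p) + 6 = 6 + 2*E*p/(E + p))
86 + L(12, -10)*(-117) = 86 + (2*(3*12 + 3*(-10) + 12*(-10))/(12 - 10))*(-117) = 86 + (2*(36 - 30 - 120)/2)*(-117) = 86 + (2*(1/2)*(-114))*(-117) = 86 - 114*(-117) = 86 + 13338 = 13424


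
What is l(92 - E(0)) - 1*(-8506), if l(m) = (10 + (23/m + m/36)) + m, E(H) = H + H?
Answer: 309989/36 ≈ 8610.8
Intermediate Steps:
E(H) = 2*H
l(m) = 10 + 23/m + 37*m/36 (l(m) = (10 + (23/m + m*(1/36))) + m = (10 + (23/m + m/36)) + m = (10 + 23/m + m/36) + m = 10 + 23/m + 37*m/36)
l(92 - E(0)) - 1*(-8506) = (10 + 23/(92 - 2*0) + 37*(92 - 2*0)/36) - 1*(-8506) = (10 + 23/(92 - 1*0) + 37*(92 - 1*0)/36) + 8506 = (10 + 23/(92 + 0) + 37*(92 + 0)/36) + 8506 = (10 + 23/92 + (37/36)*92) + 8506 = (10 + 23*(1/92) + 851/9) + 8506 = (10 + ¼ + 851/9) + 8506 = 3773/36 + 8506 = 309989/36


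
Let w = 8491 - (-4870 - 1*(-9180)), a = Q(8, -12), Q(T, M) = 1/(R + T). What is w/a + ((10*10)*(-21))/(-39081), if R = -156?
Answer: -1151564368/1861 ≈ -6.1879e+5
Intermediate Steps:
Q(T, M) = 1/(-156 + T)
a = -1/148 (a = 1/(-156 + 8) = 1/(-148) = -1/148 ≈ -0.0067568)
w = 4181 (w = 8491 - (-4870 + 9180) = 8491 - 1*4310 = 8491 - 4310 = 4181)
w/a + ((10*10)*(-21))/(-39081) = 4181/(-1/148) + ((10*10)*(-21))/(-39081) = 4181*(-148) + (100*(-21))*(-1/39081) = -618788 - 2100*(-1/39081) = -618788 + 100/1861 = -1151564368/1861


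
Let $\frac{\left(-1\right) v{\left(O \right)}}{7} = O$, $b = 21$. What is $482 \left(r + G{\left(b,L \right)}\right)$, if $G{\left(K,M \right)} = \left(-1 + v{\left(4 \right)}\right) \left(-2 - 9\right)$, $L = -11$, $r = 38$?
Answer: $172074$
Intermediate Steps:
$v{\left(O \right)} = - 7 O$
$G{\left(K,M \right)} = 319$ ($G{\left(K,M \right)} = \left(-1 - 28\right) \left(-2 - 9\right) = \left(-1 - 28\right) \left(-11\right) = \left(-29\right) \left(-11\right) = 319$)
$482 \left(r + G{\left(b,L \right)}\right) = 482 \left(38 + 319\right) = 482 \cdot 357 = 172074$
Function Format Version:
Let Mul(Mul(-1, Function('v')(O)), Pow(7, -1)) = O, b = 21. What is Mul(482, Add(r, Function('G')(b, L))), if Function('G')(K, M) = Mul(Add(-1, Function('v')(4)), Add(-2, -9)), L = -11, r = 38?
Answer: 172074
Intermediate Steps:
Function('v')(O) = Mul(-7, O)
Function('G')(K, M) = 319 (Function('G')(K, M) = Mul(Add(-1, Mul(-7, 4)), Add(-2, -9)) = Mul(Add(-1, -28), -11) = Mul(-29, -11) = 319)
Mul(482, Add(r, Function('G')(b, L))) = Mul(482, Add(38, 319)) = Mul(482, 357) = 172074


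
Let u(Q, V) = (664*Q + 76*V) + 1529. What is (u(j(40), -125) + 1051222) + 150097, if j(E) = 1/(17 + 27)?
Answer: 13126994/11 ≈ 1.1934e+6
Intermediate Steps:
j(E) = 1/44
u(Q, V) = 1529 + 76*V + 664*Q (u(Q, V) = (76*V + 664*Q) + 1529 = 1529 + 76*V + 664*Q)
(u(j(40), -125) + 1051222) + 150097 = ((1529 + 76*(-125) + 664*(1/44)) + 1051222) + 150097 = ((1529 - 9500 + 166/11) + 1051222) + 150097 = (-87515/11 + 1051222) + 150097 = 11475927/11 + 150097 = 13126994/11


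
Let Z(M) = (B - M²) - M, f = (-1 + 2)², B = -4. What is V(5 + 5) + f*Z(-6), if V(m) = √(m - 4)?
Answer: -34 + √6 ≈ -31.551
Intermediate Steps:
V(m) = √(-4 + m)
f = 1 (f = 1² = 1)
Z(M) = -4 - M - M² (Z(M) = (-4 - M²) - M = -4 - M - M²)
V(5 + 5) + f*Z(-6) = √(-4 + (5 + 5)) + 1*(-4 - 1*(-6) - 1*(-6)²) = √(-4 + 10) + 1*(-4 + 6 - 1*36) = √6 + 1*(-4 + 6 - 36) = √6 + 1*(-34) = √6 - 34 = -34 + √6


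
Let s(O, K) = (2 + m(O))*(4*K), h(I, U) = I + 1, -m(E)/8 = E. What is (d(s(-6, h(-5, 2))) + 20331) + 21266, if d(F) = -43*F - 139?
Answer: 75858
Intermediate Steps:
m(E) = -8*E
h(I, U) = 1 + I
s(O, K) = 4*K*(2 - 8*O) (s(O, K) = (2 - 8*O)*(4*K) = 4*K*(2 - 8*O))
d(F) = -139 - 43*F
(d(s(-6, h(-5, 2))) + 20331) + 21266 = ((-139 - 344*(1 - 5)*(1 - 4*(-6))) + 20331) + 21266 = ((-139 - 344*(-4)*(1 + 24)) + 20331) + 21266 = ((-139 - 344*(-4)*25) + 20331) + 21266 = ((-139 - 43*(-800)) + 20331) + 21266 = ((-139 + 34400) + 20331) + 21266 = (34261 + 20331) + 21266 = 54592 + 21266 = 75858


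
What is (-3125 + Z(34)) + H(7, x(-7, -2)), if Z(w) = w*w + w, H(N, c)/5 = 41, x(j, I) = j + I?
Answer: -1730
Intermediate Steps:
x(j, I) = I + j
H(N, c) = 205 (H(N, c) = 5*41 = 205)
Z(w) = w + w**2 (Z(w) = w**2 + w = w + w**2)
(-3125 + Z(34)) + H(7, x(-7, -2)) = (-3125 + 34*(1 + 34)) + 205 = (-3125 + 34*35) + 205 = (-3125 + 1190) + 205 = -1935 + 205 = -1730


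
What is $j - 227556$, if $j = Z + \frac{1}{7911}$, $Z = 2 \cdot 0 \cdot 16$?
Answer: $- \frac{1800195515}{7911} \approx -2.2756 \cdot 10^{5}$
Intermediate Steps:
$Z = 0$ ($Z = 0 \cdot 16 = 0$)
$j = \frac{1}{7911}$ ($j = 0 + \frac{1}{7911} = \frac{1}{7911} \approx 0.00012641$)
$j - 227556 = \frac{1}{7911} - 227556 = - \frac{1800195515}{7911}$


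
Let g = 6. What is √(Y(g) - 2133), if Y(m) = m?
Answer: I*√2127 ≈ 46.119*I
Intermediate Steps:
√(Y(g) - 2133) = √(6 - 2133) = √(-2127) = I*√2127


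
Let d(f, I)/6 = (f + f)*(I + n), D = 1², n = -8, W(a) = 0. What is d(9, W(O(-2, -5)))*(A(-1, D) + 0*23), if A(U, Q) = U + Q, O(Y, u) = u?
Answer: 0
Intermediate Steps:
D = 1
A(U, Q) = Q + U
d(f, I) = 12*f*(-8 + I) (d(f, I) = 6*((f + f)*(I - 8)) = 6*((2*f)*(-8 + I)) = 6*(2*f*(-8 + I)) = 12*f*(-8 + I))
d(9, W(O(-2, -5)))*(A(-1, D) + 0*23) = (12*9*(-8 + 0))*((1 - 1) + 0*23) = (12*9*(-8))*(0 + 0) = -864*0 = 0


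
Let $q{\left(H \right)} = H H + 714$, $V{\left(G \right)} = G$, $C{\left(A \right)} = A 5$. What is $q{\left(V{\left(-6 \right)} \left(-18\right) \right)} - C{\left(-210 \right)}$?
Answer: $13428$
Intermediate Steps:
$C{\left(A \right)} = 5 A$
$q{\left(H \right)} = 714 + H^{2}$ ($q{\left(H \right)} = H^{2} + 714 = 714 + H^{2}$)
$q{\left(V{\left(-6 \right)} \left(-18\right) \right)} - C{\left(-210 \right)} = \left(714 + \left(\left(-6\right) \left(-18\right)\right)^{2}\right) - 5 \left(-210\right) = \left(714 + 108^{2}\right) - -1050 = \left(714 + 11664\right) + 1050 = 12378 + 1050 = 13428$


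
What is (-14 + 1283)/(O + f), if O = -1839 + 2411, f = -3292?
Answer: -1269/2720 ≈ -0.46654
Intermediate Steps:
O = 572
(-14 + 1283)/(O + f) = (-14 + 1283)/(572 - 3292) = 1269/(-2720) = 1269*(-1/2720) = -1269/2720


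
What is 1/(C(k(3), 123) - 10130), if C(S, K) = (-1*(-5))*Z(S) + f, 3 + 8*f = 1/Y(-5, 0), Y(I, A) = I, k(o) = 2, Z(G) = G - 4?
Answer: -5/50702 ≈ -9.8615e-5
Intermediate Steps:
Z(G) = -4 + G
f = -⅖ (f = -3/8 + (⅛)/(-5) = -3/8 + (⅛)*(-⅕) = -3/8 - 1/40 = -⅖ ≈ -0.40000)
C(S, K) = -102/5 + 5*S (C(S, K) = (-1*(-5))*(-4 + S) - ⅖ = 5*(-4 + S) - ⅖ = (-20 + 5*S) - ⅖ = -102/5 + 5*S)
1/(C(k(3), 123) - 10130) = 1/((-102/5 + 5*2) - 10130) = 1/((-102/5 + 10) - 10130) = 1/(-52/5 - 10130) = 1/(-50702/5) = -5/50702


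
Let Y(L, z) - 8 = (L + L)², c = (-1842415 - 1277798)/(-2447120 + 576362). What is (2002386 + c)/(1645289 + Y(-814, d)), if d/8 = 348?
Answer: 1248660916267/2678726532066 ≈ 0.46614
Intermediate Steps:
c = 1040071/623586 (c = -3120213/(-1870758) = -3120213*(-1/1870758) = 1040071/623586 ≈ 1.6679)
d = 2784 (d = 8*348 = 2784)
Y(L, z) = 8 + 4*L² (Y(L, z) = 8 + (L + L)² = 8 + (2*L)² = 8 + 4*L²)
(2002386 + c)/(1645289 + Y(-814, d)) = (2002386 + 1040071/623586)/(1645289 + (8 + 4*(-814)²)) = 1248660916267/(623586*(1645289 + (8 + 4*662596))) = 1248660916267/(623586*(1645289 + (8 + 2650384))) = 1248660916267/(623586*(1645289 + 2650392)) = (1248660916267/623586)/4295681 = (1248660916267/623586)*(1/4295681) = 1248660916267/2678726532066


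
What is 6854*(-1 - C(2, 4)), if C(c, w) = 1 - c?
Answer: 0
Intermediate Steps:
6854*(-1 - C(2, 4)) = 6854*(-1 - (1 - 1*2)) = 6854*(-1 - (1 - 2)) = 6854*(-1 - 1*(-1)) = 6854*(-1 + 1) = 6854*0 = 0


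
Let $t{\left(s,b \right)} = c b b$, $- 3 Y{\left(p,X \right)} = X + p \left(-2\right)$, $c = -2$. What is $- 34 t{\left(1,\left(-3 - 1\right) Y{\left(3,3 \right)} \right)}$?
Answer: $1088$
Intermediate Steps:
$Y{\left(p,X \right)} = - \frac{X}{3} + \frac{2 p}{3}$ ($Y{\left(p,X \right)} = - \frac{X + p \left(-2\right)}{3} = - \frac{X - 2 p}{3} = - \frac{X}{3} + \frac{2 p}{3}$)
$t{\left(s,b \right)} = - 2 b^{2}$ ($t{\left(s,b \right)} = - 2 b b = - 2 b^{2}$)
$- 34 t{\left(1,\left(-3 - 1\right) Y{\left(3,3 \right)} \right)} = - 34 \left(- 2 \left(\left(-3 - 1\right) \left(\left(- \frac{1}{3}\right) 3 + \frac{2}{3} \cdot 3\right)\right)^{2}\right) = - 34 \left(- 2 \left(- 4 \left(-1 + 2\right)\right)^{2}\right) = - 34 \left(- 2 \left(\left(-4\right) 1\right)^{2}\right) = - 34 \left(- 2 \left(-4\right)^{2}\right) = - 34 \left(\left(-2\right) 16\right) = \left(-34\right) \left(-32\right) = 1088$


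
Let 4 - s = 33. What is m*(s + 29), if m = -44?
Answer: 0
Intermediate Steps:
s = -29 (s = 4 - 1*33 = 4 - 33 = -29)
m*(s + 29) = -44*(-29 + 29) = -44*0 = 0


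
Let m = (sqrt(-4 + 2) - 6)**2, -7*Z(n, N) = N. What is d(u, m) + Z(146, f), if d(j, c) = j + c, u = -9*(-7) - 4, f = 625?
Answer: 26/7 - 12*I*sqrt(2) ≈ 3.7143 - 16.971*I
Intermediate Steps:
Z(n, N) = -N/7
u = 59 (u = 63 - 4 = 59)
m = (-6 + I*sqrt(2))**2 (m = (sqrt(-2) - 6)**2 = (I*sqrt(2) - 6)**2 = (-6 + I*sqrt(2))**2 ≈ 34.0 - 16.971*I)
d(j, c) = c + j
d(u, m) + Z(146, f) = ((6 - I*sqrt(2))**2 + 59) - 1/7*625 = (59 + (6 - I*sqrt(2))**2) - 625/7 = -212/7 + (6 - I*sqrt(2))**2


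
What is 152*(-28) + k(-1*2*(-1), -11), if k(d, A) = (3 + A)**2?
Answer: -4192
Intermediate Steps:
152*(-28) + k(-1*2*(-1), -11) = 152*(-28) + (3 - 11)**2 = -4256 + (-8)**2 = -4256 + 64 = -4192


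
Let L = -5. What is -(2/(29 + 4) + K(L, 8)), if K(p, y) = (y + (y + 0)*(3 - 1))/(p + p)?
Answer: 386/165 ≈ 2.3394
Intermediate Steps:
K(p, y) = 3*y/(2*p) (K(p, y) = (y + y*2)/((2*p)) = (y + 2*y)*(1/(2*p)) = (3*y)*(1/(2*p)) = 3*y/(2*p))
-(2/(29 + 4) + K(L, 8)) = -(2/(29 + 4) + (3/2)*8/(-5)) = -(2/33 + (3/2)*8*(-1/5)) = -(2*(1/33) - 12/5) = -(2/33 - 12/5) = -1*(-386/165) = 386/165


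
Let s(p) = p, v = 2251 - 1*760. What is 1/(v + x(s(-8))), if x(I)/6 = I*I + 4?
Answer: 1/1899 ≈ 0.00052659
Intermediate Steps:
v = 1491 (v = 2251 - 760 = 1491)
x(I) = 24 + 6*I² (x(I) = 6*(I*I + 4) = 6*(I² + 4) = 6*(4 + I²) = 24 + 6*I²)
1/(v + x(s(-8))) = 1/(1491 + (24 + 6*(-8)²)) = 1/(1491 + (24 + 6*64)) = 1/(1491 + (24 + 384)) = 1/(1491 + 408) = 1/1899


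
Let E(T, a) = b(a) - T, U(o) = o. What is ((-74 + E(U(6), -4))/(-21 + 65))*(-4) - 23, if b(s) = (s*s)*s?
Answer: -109/11 ≈ -9.9091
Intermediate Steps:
b(s) = s³ (b(s) = s²*s = s³)
E(T, a) = a³ - T
((-74 + E(U(6), -4))/(-21 + 65))*(-4) - 23 = ((-74 + ((-4)³ - 1*6))/(-21 + 65))*(-4) - 23 = ((-74 + (-64 - 6))/44)*(-4) - 23 = ((-74 - 70)*(1/44))*(-4) - 23 = -144*1/44*(-4) - 23 = -36/11*(-4) - 23 = 144/11 - 23 = -109/11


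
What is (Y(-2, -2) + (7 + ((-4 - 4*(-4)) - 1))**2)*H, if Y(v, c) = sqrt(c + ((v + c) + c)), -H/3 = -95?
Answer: 92340 + 570*I*sqrt(2) ≈ 92340.0 + 806.1*I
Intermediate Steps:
H = 285 (H = -3*(-95) = 285)
Y(v, c) = sqrt(v + 3*c) (Y(v, c) = sqrt(c + ((c + v) + c)) = sqrt(c + (v + 2*c)) = sqrt(v + 3*c))
(Y(-2, -2) + (7 + ((-4 - 4*(-4)) - 1))**2)*H = (sqrt(-2 + 3*(-2)) + (7 + ((-4 - 4*(-4)) - 1))**2)*285 = (sqrt(-2 - 6) + (7 + ((-4 + 16) - 1))**2)*285 = (sqrt(-8) + (7 + (12 - 1))**2)*285 = (2*I*sqrt(2) + (7 + 11)**2)*285 = (2*I*sqrt(2) + 18**2)*285 = (2*I*sqrt(2) + 324)*285 = (324 + 2*I*sqrt(2))*285 = 92340 + 570*I*sqrt(2)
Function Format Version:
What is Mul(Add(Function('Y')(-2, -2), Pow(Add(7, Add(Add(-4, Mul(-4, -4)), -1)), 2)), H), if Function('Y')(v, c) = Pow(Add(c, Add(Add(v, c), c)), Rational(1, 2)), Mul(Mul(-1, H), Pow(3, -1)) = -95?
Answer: Add(92340, Mul(570, I, Pow(2, Rational(1, 2)))) ≈ Add(92340., Mul(806.10, I))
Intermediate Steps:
H = 285 (H = Mul(-3, -95) = 285)
Function('Y')(v, c) = Pow(Add(v, Mul(3, c)), Rational(1, 2)) (Function('Y')(v, c) = Pow(Add(c, Add(Add(c, v), c)), Rational(1, 2)) = Pow(Add(c, Add(v, Mul(2, c))), Rational(1, 2)) = Pow(Add(v, Mul(3, c)), Rational(1, 2)))
Mul(Add(Function('Y')(-2, -2), Pow(Add(7, Add(Add(-4, Mul(-4, -4)), -1)), 2)), H) = Mul(Add(Pow(Add(-2, Mul(3, -2)), Rational(1, 2)), Pow(Add(7, Add(Add(-4, Mul(-4, -4)), -1)), 2)), 285) = Mul(Add(Pow(Add(-2, -6), Rational(1, 2)), Pow(Add(7, Add(Add(-4, 16), -1)), 2)), 285) = Mul(Add(Pow(-8, Rational(1, 2)), Pow(Add(7, Add(12, -1)), 2)), 285) = Mul(Add(Mul(2, I, Pow(2, Rational(1, 2))), Pow(Add(7, 11), 2)), 285) = Mul(Add(Mul(2, I, Pow(2, Rational(1, 2))), Pow(18, 2)), 285) = Mul(Add(Mul(2, I, Pow(2, Rational(1, 2))), 324), 285) = Mul(Add(324, Mul(2, I, Pow(2, Rational(1, 2)))), 285) = Add(92340, Mul(570, I, Pow(2, Rational(1, 2))))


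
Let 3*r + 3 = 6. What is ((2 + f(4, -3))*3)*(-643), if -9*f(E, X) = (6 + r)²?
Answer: 19933/3 ≈ 6644.3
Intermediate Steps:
r = 1 (r = -1 + (⅓)*6 = -1 + 2 = 1)
f(E, X) = -49/9 (f(E, X) = -(6 + 1)²/9 = -⅑*7² = -⅑*49 = -49/9)
((2 + f(4, -3))*3)*(-643) = ((2 - 49/9)*3)*(-643) = -31/9*3*(-643) = -31/3*(-643) = 19933/3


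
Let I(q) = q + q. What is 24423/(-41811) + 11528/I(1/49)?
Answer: 562328913/1991 ≈ 2.8244e+5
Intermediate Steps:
I(q) = 2*q
24423/(-41811) + 11528/I(1/49) = 24423/(-41811) + 11528/((2/49)) = 24423*(-1/41811) + 11528/((2*(1/49))) = -1163/1991 + 11528/(2/49) = -1163/1991 + 11528*(49/2) = -1163/1991 + 282436 = 562328913/1991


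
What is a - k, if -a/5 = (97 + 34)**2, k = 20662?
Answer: -106467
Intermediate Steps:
a = -85805 (a = -5*(97 + 34)**2 = -5*131**2 = -5*17161 = -85805)
a - k = -85805 - 1*20662 = -85805 - 20662 = -106467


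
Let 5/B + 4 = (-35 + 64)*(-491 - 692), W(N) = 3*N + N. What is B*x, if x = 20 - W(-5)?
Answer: -200/34311 ≈ -0.0058290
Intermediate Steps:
W(N) = 4*N
B = -5/34311 (B = 5/(-4 + (-35 + 64)*(-491 - 692)) = 5/(-4 + 29*(-1183)) = 5/(-4 - 34307) = 5/(-34311) = 5*(-1/34311) = -5/34311 ≈ -0.00014573)
x = 40 (x = 20 - 4*(-5) = 20 - 1*(-20) = 20 + 20 = 40)
B*x = -5/34311*40 = -200/34311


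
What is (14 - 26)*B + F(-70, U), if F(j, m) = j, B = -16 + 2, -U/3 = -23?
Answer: 98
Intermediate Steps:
U = 69 (U = -3*(-23) = 69)
B = -14
(14 - 26)*B + F(-70, U) = (14 - 26)*(-14) - 70 = -12*(-14) - 70 = 168 - 70 = 98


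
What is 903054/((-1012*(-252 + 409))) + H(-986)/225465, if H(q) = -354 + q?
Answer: -20381997467/3582278106 ≈ -5.6897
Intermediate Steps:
903054/((-1012*(-252 + 409))) + H(-986)/225465 = 903054/((-1012*(-252 + 409))) + (-354 - 986)/225465 = 903054/((-1012*157)) - 1340*1/225465 = 903054/(-158884) - 268/45093 = 903054*(-1/158884) - 268/45093 = -451527/79442 - 268/45093 = -20381997467/3582278106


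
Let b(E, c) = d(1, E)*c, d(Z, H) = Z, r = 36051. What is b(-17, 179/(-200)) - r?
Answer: -7210379/200 ≈ -36052.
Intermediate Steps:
b(E, c) = c (b(E, c) = 1*c = c)
b(-17, 179/(-200)) - r = 179/(-200) - 1*36051 = 179*(-1/200) - 36051 = -179/200 - 36051 = -7210379/200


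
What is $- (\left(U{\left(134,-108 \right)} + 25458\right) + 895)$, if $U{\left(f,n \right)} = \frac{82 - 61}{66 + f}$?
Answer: $- \frac{5270621}{200} \approx -26353.0$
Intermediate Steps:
$U{\left(f,n \right)} = \frac{21}{66 + f}$
$- (\left(U{\left(134,-108 \right)} + 25458\right) + 895) = - (\left(\frac{21}{66 + 134} + 25458\right) + 895) = - (\left(\frac{21}{200} + 25458\right) + 895) = - (\frac{5091621}{200} + 895) = \left(-1\right) \frac{5270621}{200} = - \frac{5270621}{200}$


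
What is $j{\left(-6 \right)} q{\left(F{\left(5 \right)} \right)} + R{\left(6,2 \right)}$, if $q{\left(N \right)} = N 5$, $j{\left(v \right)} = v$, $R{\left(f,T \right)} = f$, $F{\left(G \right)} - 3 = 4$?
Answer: $-204$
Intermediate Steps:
$F{\left(G \right)} = 7$ ($F{\left(G \right)} = 3 + 4 = 7$)
$q{\left(N \right)} = 5 N$
$j{\left(-6 \right)} q{\left(F{\left(5 \right)} \right)} + R{\left(6,2 \right)} = - 6 \cdot 5 \cdot 7 + 6 = \left(-6\right) 35 + 6 = -210 + 6 = -204$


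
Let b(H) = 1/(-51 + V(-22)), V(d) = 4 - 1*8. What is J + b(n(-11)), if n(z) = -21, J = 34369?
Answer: 1890294/55 ≈ 34369.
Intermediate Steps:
V(d) = -4 (V(d) = 4 - 8 = -4)
b(H) = -1/55 (b(H) = 1/(-51 - 4) = 1/(-55) = -1/55)
J + b(n(-11)) = 34369 - 1/55 = 1890294/55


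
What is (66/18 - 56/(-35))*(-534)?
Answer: -14062/5 ≈ -2812.4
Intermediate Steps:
(66/18 - 56/(-35))*(-534) = (66*(1/18) - 56*(-1/35))*(-534) = (11/3 + 8/5)*(-534) = (79/15)*(-534) = -14062/5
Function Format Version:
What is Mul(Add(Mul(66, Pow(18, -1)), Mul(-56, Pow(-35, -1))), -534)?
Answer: Rational(-14062, 5) ≈ -2812.4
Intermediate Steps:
Mul(Add(Mul(66, Pow(18, -1)), Mul(-56, Pow(-35, -1))), -534) = Mul(Add(Mul(66, Rational(1, 18)), Mul(-56, Rational(-1, 35))), -534) = Mul(Add(Rational(11, 3), Rational(8, 5)), -534) = Mul(Rational(79, 15), -534) = Rational(-14062, 5)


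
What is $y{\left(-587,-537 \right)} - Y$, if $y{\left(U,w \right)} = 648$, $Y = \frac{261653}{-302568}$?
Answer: $\frac{28046531}{43224} \approx 648.87$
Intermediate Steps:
$Y = - \frac{37379}{43224}$ ($Y = 261653 \left(- \frac{1}{302568}\right) = - \frac{37379}{43224} \approx -0.86477$)
$y{\left(-587,-537 \right)} - Y = 648 - - \frac{37379}{43224} = 648 + \frac{37379}{43224} = \frac{28046531}{43224}$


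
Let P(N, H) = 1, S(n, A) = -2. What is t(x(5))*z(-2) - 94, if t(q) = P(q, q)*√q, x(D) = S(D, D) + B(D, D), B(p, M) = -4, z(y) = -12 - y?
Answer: -94 - 10*I*√6 ≈ -94.0 - 24.495*I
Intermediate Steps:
x(D) = -6 (x(D) = -2 - 4 = -6)
t(q) = √q (t(q) = 1*√q = √q)
t(x(5))*z(-2) - 94 = √(-6)*(-12 - 1*(-2)) - 94 = (I*√6)*(-12 + 2) - 94 = (I*√6)*(-10) - 94 = -10*I*√6 - 94 = -94 - 10*I*√6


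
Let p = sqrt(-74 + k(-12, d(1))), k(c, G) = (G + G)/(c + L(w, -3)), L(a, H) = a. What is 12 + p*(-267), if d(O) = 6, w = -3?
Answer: 12 - 267*I*sqrt(1870)/5 ≈ 12.0 - 2309.2*I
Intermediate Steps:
k(c, G) = 2*G/(-3 + c) (k(c, G) = (G + G)/(c - 3) = (2*G)/(-3 + c) = 2*G/(-3 + c))
p = I*sqrt(1870)/5 (p = sqrt(-74 + 2*6/(-3 - 12)) = sqrt(-74 + 2*6/(-15)) = sqrt(-74 + 2*6*(-1/15)) = sqrt(-74 - 4/5) = sqrt(-374/5) = I*sqrt(1870)/5 ≈ 8.6487*I)
12 + p*(-267) = 12 + (I*sqrt(1870)/5)*(-267) = 12 - 267*I*sqrt(1870)/5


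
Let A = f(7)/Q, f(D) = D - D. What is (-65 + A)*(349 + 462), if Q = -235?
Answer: -52715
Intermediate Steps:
f(D) = 0
A = 0 (A = 0/(-235) = 0*(-1/235) = 0)
(-65 + A)*(349 + 462) = (-65 + 0)*(349 + 462) = -65*811 = -52715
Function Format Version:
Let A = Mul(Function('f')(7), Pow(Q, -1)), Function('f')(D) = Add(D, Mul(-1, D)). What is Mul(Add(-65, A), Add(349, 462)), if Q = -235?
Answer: -52715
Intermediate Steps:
Function('f')(D) = 0
A = 0 (A = Mul(0, Pow(-235, -1)) = Mul(0, Rational(-1, 235)) = 0)
Mul(Add(-65, A), Add(349, 462)) = Mul(Add(-65, 0), Add(349, 462)) = Mul(-65, 811) = -52715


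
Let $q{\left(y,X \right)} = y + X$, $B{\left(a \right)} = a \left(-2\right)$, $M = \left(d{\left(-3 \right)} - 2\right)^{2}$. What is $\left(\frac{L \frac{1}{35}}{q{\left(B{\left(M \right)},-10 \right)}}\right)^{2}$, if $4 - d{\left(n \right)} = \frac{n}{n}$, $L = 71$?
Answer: $\frac{5041}{176400} \approx 0.028577$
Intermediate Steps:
$d{\left(n \right)} = 3$ ($d{\left(n \right)} = 4 - \frac{n}{n} = 4 - 1 = 3$)
$M = 1$ ($M = \left(3 - 2\right)^{2} = 1^{2} = 1$)
$B{\left(a \right)} = - 2 a$
$q{\left(y,X \right)} = X + y$
$\left(\frac{L \frac{1}{35}}{q{\left(B{\left(M \right)},-10 \right)}}\right)^{2} = \left(\frac{71 \cdot \frac{1}{35}}{-10 - 2}\right)^{2} = \left(\frac{71}{35 \left(-12\right)}\right)^{2} = \left(\frac{71}{35} \left(- \frac{1}{12}\right)\right)^{2} = \left(- \frac{71}{420}\right)^{2} = \frac{5041}{176400}$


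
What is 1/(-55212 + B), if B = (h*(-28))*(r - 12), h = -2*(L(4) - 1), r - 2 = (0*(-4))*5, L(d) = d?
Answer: -1/56892 ≈ -1.7577e-5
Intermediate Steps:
r = 2 (r = 2 + (0*(-4))*5 = 2 + 0*5 = 2 + 0 = 2)
h = -6 (h = -2*(4 - 1) = -2*3 = -6)
B = -1680 (B = (-6*(-28))*(2 - 12) = 168*(-10) = -1680)
1/(-55212 + B) = 1/(-55212 - 1680) = 1/(-56892) = -1/56892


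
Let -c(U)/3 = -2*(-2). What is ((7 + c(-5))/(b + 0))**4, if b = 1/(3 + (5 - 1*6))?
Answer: 10000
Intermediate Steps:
c(U) = -12 (c(U) = -(-6)*(-2) = -3*4 = -12)
b = 1/2 (b = 1/(3 + (5 - 6)) = 1/(3 - 1) = 1/2 ≈ 0.50000)
((7 + c(-5))/(b + 0))**4 = ((7 - 12)/(1/2 + 0))**4 = (-5/1/2)**4 = (-5*2)**4 = (-10)**4 = 10000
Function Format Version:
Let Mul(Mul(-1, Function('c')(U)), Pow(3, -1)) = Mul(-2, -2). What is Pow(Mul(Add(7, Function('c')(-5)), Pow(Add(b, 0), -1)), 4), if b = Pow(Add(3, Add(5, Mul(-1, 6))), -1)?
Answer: 10000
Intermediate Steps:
Function('c')(U) = -12 (Function('c')(U) = Mul(-3, Mul(-2, -2)) = Mul(-3, 4) = -12)
b = Rational(1, 2) (b = Pow(Add(3, Add(5, -6)), -1) = Pow(Add(3, -1), -1) = Pow(2, -1) = Rational(1, 2) ≈ 0.50000)
Pow(Mul(Add(7, Function('c')(-5)), Pow(Add(b, 0), -1)), 4) = Pow(Mul(Add(7, -12), Pow(Add(Rational(1, 2), 0), -1)), 4) = Pow(Mul(-5, Pow(Rational(1, 2), -1)), 4) = Pow(Mul(-5, 2), 4) = Pow(-10, 4) = 10000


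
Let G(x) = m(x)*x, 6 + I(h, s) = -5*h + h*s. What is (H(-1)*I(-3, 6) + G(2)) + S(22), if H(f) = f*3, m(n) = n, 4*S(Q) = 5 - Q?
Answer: 107/4 ≈ 26.750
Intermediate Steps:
S(Q) = 5/4 - Q/4 (S(Q) = (5 - Q)/4 = 5/4 - Q/4)
H(f) = 3*f
I(h, s) = -6 - 5*h + h*s (I(h, s) = -6 + (-5*h + h*s) = -6 - 5*h + h*s)
G(x) = x**2 (G(x) = x*x = x**2)
(H(-1)*I(-3, 6) + G(2)) + S(22) = ((3*(-1))*(-6 - 5*(-3) - 3*6) + 2**2) + (5/4 - 1/4*22) = (-3*(-6 + 15 - 18) + 4) + (5/4 - 11/2) = (-3*(-9) + 4) - 17/4 = (27 + 4) - 17/4 = 31 - 17/4 = 107/4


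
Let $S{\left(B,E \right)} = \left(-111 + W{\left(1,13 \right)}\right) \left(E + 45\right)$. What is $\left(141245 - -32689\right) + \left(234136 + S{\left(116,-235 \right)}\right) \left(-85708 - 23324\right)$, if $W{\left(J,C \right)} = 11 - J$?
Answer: $-27620466498$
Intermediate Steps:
$S{\left(B,E \right)} = -4545 - 101 E$ ($S{\left(B,E \right)} = \left(-111 + \left(11 - 1\right)\right) \left(E + 45\right) = \left(-111 + \left(11 - 1\right)\right) \left(45 + E\right) = \left(-111 + 10\right) \left(45 + E\right) = - 101 \left(45 + E\right) = -4545 - 101 E$)
$\left(141245 - -32689\right) + \left(234136 + S{\left(116,-235 \right)}\right) \left(-85708 - 23324\right) = \left(141245 - -32689\right) + \left(234136 - -19190\right) \left(-85708 - 23324\right) = \left(141245 + 32689\right) + \left(234136 + \left(-4545 + 23735\right)\right) \left(-109032\right) = 173934 + \left(234136 + 19190\right) \left(-109032\right) = 173934 + 253326 \left(-109032\right) = 173934 - 27620640432 = -27620466498$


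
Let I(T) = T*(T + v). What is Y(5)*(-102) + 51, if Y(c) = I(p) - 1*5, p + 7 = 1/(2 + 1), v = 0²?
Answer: -11917/3 ≈ -3972.3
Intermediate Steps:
v = 0
p = -20/3 (p = -7 + 1/(2 + 1) = -7 + 1/3 = -7 + ⅓ = -20/3 ≈ -6.6667)
I(T) = T² (I(T) = T*(T + 0) = T*T = T²)
Y(c) = 355/9 (Y(c) = (-20/3)² - 1*5 = 400/9 - 5 = 355/9)
Y(5)*(-102) + 51 = (355/9)*(-102) + 51 = -12070/3 + 51 = -11917/3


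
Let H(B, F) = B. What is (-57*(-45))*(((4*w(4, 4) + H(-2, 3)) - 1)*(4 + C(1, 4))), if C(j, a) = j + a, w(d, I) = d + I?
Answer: 669465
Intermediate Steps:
w(d, I) = I + d
C(j, a) = a + j
(-57*(-45))*(((4*w(4, 4) + H(-2, 3)) - 1)*(4 + C(1, 4))) = (-57*(-45))*(((4*(4 + 4) - 2) - 1)*(4 + (4 + 1))) = 2565*(((4*8 - 2) - 1)*(4 + 5)) = 2565*(((32 - 2) - 1)*9) = 2565*((30 - 1)*9) = 2565*(29*9) = 2565*261 = 669465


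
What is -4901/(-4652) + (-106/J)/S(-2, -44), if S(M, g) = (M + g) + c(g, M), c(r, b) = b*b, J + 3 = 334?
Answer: 34313407/32336052 ≈ 1.0611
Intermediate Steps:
J = 331 (J = -3 + 334 = 331)
c(r, b) = b²
S(M, g) = M + g + M² (S(M, g) = (M + g) + M² = M + g + M²)
-4901/(-4652) + (-106/J)/S(-2, -44) = -4901/(-4652) + (-106/331)/(-2 - 44 + (-2)²) = -4901*(-1/4652) + (-106*1/331)/(-2 - 44 + 4) = 4901/4652 - 106/331/(-42) = 4901/4652 - 106/331*(-1/42) = 4901/4652 + 53/6951 = 34313407/32336052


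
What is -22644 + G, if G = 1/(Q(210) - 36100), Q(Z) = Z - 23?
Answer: -813213973/35913 ≈ -22644.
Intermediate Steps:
Q(Z) = -23 + Z
G = -1/35913 (G = 1/((-23 + 210) - 36100) = 1/(187 - 36100) = 1/(-35913) = -1/35913 ≈ -2.7845e-5)
-22644 + G = -22644 - 1/35913 = -813213973/35913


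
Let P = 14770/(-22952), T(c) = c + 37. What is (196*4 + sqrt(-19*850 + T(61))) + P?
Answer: 8989799/11476 + 2*I*sqrt(4013) ≈ 783.36 + 126.7*I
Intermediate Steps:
T(c) = 37 + c
P = -7385/11476 (P = 14770*(-1/22952) = -7385/11476 ≈ -0.64352)
(196*4 + sqrt(-19*850 + T(61))) + P = (196*4 + sqrt(-19*850 + (37 + 61))) - 7385/11476 = (784 + sqrt(-16150 + 98)) - 7385/11476 = (784 + sqrt(-16052)) - 7385/11476 = (784 + 2*I*sqrt(4013)) - 7385/11476 = 8989799/11476 + 2*I*sqrt(4013)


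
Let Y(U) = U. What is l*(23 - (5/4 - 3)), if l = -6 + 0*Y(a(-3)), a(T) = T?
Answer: -297/2 ≈ -148.50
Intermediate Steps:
l = -6 (l = -6 + 0*(-3) = -6 + 0 = -6)
l*(23 - (5/4 - 3)) = -6*(23 - (5/4 - 3)) = -6*(23 - 1*(-7/4)) = -6*(23 + 7/4) = -6*99/4 = -297/2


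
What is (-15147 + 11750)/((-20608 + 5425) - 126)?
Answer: 3397/15309 ≈ 0.22190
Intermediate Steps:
(-15147 + 11750)/((-20608 + 5425) - 126) = -3397/(-15183 - 126) = -3397/(-15309) = -3397*(-1/15309) = 3397/15309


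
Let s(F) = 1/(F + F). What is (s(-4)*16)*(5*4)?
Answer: -40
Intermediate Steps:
s(F) = 1/(2*F)
(s(-4)*16)*(5*4) = (((½)/(-4))*16)*(5*4) = (((½)*(-¼))*16)*20 = -⅛*16*20 = -2*20 = -40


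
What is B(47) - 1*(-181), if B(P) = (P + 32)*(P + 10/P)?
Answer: 183808/47 ≈ 3910.8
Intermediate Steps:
B(P) = (32 + P)*(P + 10/P)
B(47) - 1*(-181) = (10 + 47² + 32*47 + 320/47) - 1*(-181) = (10 + 2209 + 1504 + 320*(1/47)) + 181 = (10 + 2209 + 1504 + 320/47) + 181 = 175301/47 + 181 = 183808/47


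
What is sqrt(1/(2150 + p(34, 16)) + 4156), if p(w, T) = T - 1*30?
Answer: sqrt(4740433878)/1068 ≈ 64.467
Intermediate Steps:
p(w, T) = -30 + T (p(w, T) = T - 30 = -30 + T)
sqrt(1/(2150 + p(34, 16)) + 4156) = sqrt(1/(2150 + (-30 + 16)) + 4156) = sqrt(1/(2150 - 14) + 4156) = sqrt(1/2136 + 4156) = sqrt(8877217/2136) = sqrt(4740433878)/1068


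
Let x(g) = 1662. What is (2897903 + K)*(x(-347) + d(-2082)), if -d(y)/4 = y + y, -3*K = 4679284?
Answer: 24512079050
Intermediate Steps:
K = -4679284/3 (K = -⅓*4679284 = -4679284/3 ≈ -1.5598e+6)
d(y) = -8*y (d(y) = -4*(y + y) = -8*y)
(2897903 + K)*(x(-347) + d(-2082)) = (2897903 - 4679284/3)*(1662 - 8*(-2082)) = 4014425*(1662 + 16656)/3 = (4014425/3)*18318 = 24512079050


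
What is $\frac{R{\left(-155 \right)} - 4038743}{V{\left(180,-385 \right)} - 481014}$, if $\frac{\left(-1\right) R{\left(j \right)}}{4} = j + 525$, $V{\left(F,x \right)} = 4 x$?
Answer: $\frac{4040223}{482554} \approx 8.3726$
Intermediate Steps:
$R{\left(j \right)} = -2100 - 4 j$ ($R{\left(j \right)} = - 4 \left(j + 525\right) = - 4 \left(525 + j\right) = -2100 - 4 j$)
$\frac{R{\left(-155 \right)} - 4038743}{V{\left(180,-385 \right)} - 481014} = \frac{\left(-2100 - -620\right) - 4038743}{4 \left(-385\right) - 481014} = \frac{\left(-2100 + 620\right) - 4038743}{-1540 - 481014} = \frac{-1480 - 4038743}{-482554} = \left(-4040223\right) \left(- \frac{1}{482554}\right) = \frac{4040223}{482554}$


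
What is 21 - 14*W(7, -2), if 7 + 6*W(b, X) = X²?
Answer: 28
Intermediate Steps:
W(b, X) = -7/6 + X²/6
21 - 14*W(7, -2) = 21 - 14*(-7/6 + (⅙)*(-2)²) = 21 - 14*(-7/6 + (⅙)*4) = 21 - 14*(-7/6 + ⅔) = 21 - 14*(-½) = 21 + 7 = 28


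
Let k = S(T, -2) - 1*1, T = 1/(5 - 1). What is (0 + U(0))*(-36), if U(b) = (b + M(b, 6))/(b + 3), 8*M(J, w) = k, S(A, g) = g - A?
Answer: 39/8 ≈ 4.8750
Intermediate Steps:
T = 1/4 ≈ 0.25000
k = -13/4 (k = (-2 - 1*1/4) - 1*1 = (-2 - 1/4) - 1 = -9/4 - 1 = -13/4 ≈ -3.2500)
M(J, w) = -13/32 (M(J, w) = (1/8)*(-13/4) = -13/32)
U(b) = (-13/32 + b)/(3 + b) (U(b) = (b - 13/32)/(b + 3) = (-13/32 + b)/(3 + b))
(0 + U(0))*(-36) = (0 + (-13/32 + 0)/(3 + 0))*(-36) = (0 - 13/32/3)*(-36) = (0 + (1/3)*(-13/32))*(-36) = (0 - 13/96)*(-36) = -13/96*(-36) = 39/8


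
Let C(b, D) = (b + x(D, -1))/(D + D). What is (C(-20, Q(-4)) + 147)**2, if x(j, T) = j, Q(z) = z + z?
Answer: 354025/16 ≈ 22127.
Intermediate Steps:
Q(z) = 2*z
C(b, D) = (D + b)/(2*D) (C(b, D) = (b + D)/(D + D) = (D + b)/((2*D)) = (D + b)*(1/(2*D)) = (D + b)/(2*D))
(C(-20, Q(-4)) + 147)**2 = ((2*(-4) - 20)/(2*((2*(-4)))) + 147)**2 = ((1/2)*(-8 - 20)/(-8) + 147)**2 = ((1/2)*(-1/8)*(-28) + 147)**2 = (7/4 + 147)**2 = (595/4)**2 = 354025/16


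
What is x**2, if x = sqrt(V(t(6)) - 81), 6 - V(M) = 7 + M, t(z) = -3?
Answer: -79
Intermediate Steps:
V(M) = -1 - M (V(M) = 6 - (7 + M) = 6 + (-7 - M) = -1 - M)
x = I*sqrt(79) (x = sqrt((-1 - 1*(-3)) - 81) = sqrt((-1 + 3) - 81) = sqrt(2 - 81) = sqrt(-79) = I*sqrt(79) ≈ 8.8882*I)
x**2 = (I*sqrt(79))**2 = -79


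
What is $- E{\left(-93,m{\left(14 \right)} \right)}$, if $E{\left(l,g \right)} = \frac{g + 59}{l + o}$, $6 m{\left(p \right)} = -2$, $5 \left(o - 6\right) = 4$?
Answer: $\frac{880}{1293} \approx 0.68059$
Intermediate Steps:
$o = \frac{34}{5}$ ($o = 6 + \frac{1}{5} \cdot 4 = 6 + \frac{4}{5} = \frac{34}{5} \approx 6.8$)
$m{\left(p \right)} = - \frac{1}{3}$ ($m{\left(p \right)} = \frac{1}{6} \left(-2\right) = - \frac{1}{3}$)
$E{\left(l,g \right)} = \frac{59 + g}{\frac{34}{5} + l}$ ($E{\left(l,g \right)} = \frac{g + 59}{l + \frac{34}{5}} = \frac{59 + g}{\frac{34}{5} + l}$)
$- E{\left(-93,m{\left(14 \right)} \right)} = - \frac{5 \left(59 - \frac{1}{3}\right)}{34 + 5 \left(-93\right)} = - \frac{5 \cdot 176}{\left(34 - 465\right) 3} = - \frac{5 \cdot 176}{\left(-431\right) 3} = - \frac{5 \left(-1\right) 176}{431 \cdot 3} = \left(-1\right) \left(- \frac{880}{1293}\right) = \frac{880}{1293}$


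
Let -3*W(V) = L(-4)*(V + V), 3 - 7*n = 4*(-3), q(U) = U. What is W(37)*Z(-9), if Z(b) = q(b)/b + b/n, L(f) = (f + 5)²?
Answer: 1184/15 ≈ 78.933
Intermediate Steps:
L(f) = (5 + f)²
n = 15/7 (n = 3/7 - 4*(-3)/7 = 3/7 - ⅐*(-12) = 3/7 + 12/7 = 15/7 ≈ 2.1429)
W(V) = -2*V/3 (W(V) = -(5 - 4)²*(V + V)/3 = -1²*2*V/3 = -2*V/3)
Z(b) = 1 + 7*b/15 (Z(b) = b/b + b/(15/7) = 1 + b*(7/15) = 1 + 7*b/15)
W(37)*Z(-9) = (-⅔*37)*(1 + (7/15)*(-9)) = -74*(1 - 21/5)/3 = -74/3*(-16/5) = 1184/15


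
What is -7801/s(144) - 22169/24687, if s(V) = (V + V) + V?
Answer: -22462255/1184976 ≈ -18.956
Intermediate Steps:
s(V) = 3*V (s(V) = 2*V + V = 3*V)
-7801/s(144) - 22169/24687 = -7801/(3*144) - 22169/24687 = -7801/432 - 22169*1/24687 = -7801*1/432 - 22169/24687 = -7801/432 - 22169/24687 = -22462255/1184976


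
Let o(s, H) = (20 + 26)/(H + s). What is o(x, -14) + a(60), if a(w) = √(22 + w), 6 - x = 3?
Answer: -46/11 + √82 ≈ 4.8736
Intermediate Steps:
x = 3 (x = 6 - 1*3 = 6 - 3 = 3)
o(s, H) = 46/(H + s)
o(x, -14) + a(60) = 46/(-14 + 3) + √(22 + 60) = 46/(-11) + √82 = 46*(-1/11) + √82 = -46/11 + √82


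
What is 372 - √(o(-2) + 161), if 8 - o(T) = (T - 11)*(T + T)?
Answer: 372 - 3*√13 ≈ 361.18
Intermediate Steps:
o(T) = 8 - 2*T*(-11 + T) (o(T) = 8 - (T - 11)*(T + T) = 8 - (-11 + T)*2*T = 8 - 2*T*(-11 + T))
372 - √(o(-2) + 161) = 372 - √((8 - 2*(-2)² + 22*(-2)) + 161) = 372 - √((8 - 2*4 - 44) + 161) = 372 - √((8 - 8 - 44) + 161) = 372 - √(-44 + 161) = 372 - √117 = 372 - 3*√13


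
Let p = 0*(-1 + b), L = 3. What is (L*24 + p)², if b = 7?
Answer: 5184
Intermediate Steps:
p = 0 (p = 0*(-1 + 7) = 0*6 = 0)
(L*24 + p)² = (3*24 + 0)² = (72 + 0)² = 72² = 5184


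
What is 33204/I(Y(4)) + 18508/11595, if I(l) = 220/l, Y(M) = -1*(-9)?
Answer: 173453759/127545 ≈ 1359.9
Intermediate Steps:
Y(M) = 9
33204/I(Y(4)) + 18508/11595 = 33204/((220/9)) + 18508/11595 = 33204/((220*(1/9))) + 18508*(1/11595) = 33204/(220/9) + 18508/11595 = 33204*(9/220) + 18508/11595 = 74709/55 + 18508/11595 = 173453759/127545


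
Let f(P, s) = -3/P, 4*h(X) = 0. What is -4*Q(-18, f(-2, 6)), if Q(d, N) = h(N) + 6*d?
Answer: 432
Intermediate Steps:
h(X) = 0 (h(X) = (¼)*0 = 0)
Q(d, N) = 6*d (Q(d, N) = 0 + 6*d = 6*d)
-4*Q(-18, f(-2, 6)) = -24*(-18) = -4*(-108) = 432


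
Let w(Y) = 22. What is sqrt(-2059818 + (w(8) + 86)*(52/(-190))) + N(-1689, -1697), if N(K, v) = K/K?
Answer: 1 + 7*I*sqrt(379390290)/95 ≈ 1.0 + 1435.2*I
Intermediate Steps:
N(K, v) = 1
sqrt(-2059818 + (w(8) + 86)*(52/(-190))) + N(-1689, -1697) = sqrt(-2059818 + (22 + 86)*(52/(-190))) + 1 = sqrt(-2059818 + 108*(52*(-1/190))) + 1 = sqrt(-2059818 + 108*(-26/95)) + 1 = sqrt(-2059818 - 2808/95) + 1 = sqrt(-195685518/95) + 1 = 7*I*sqrt(379390290)/95 + 1 = 1 + 7*I*sqrt(379390290)/95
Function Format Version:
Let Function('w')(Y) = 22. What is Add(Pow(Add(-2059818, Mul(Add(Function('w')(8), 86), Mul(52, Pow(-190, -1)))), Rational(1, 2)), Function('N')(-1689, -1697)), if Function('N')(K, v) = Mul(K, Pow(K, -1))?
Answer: Add(1, Mul(Rational(7, 95), I, Pow(379390290, Rational(1, 2)))) ≈ Add(1.0000, Mul(1435.2, I))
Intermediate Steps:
Function('N')(K, v) = 1
Add(Pow(Add(-2059818, Mul(Add(Function('w')(8), 86), Mul(52, Pow(-190, -1)))), Rational(1, 2)), Function('N')(-1689, -1697)) = Add(Pow(Add(-2059818, Mul(Add(22, 86), Mul(52, Pow(-190, -1)))), Rational(1, 2)), 1) = Add(Pow(Add(-2059818, Mul(108, Mul(52, Rational(-1, 190)))), Rational(1, 2)), 1) = Add(Pow(Add(-2059818, Mul(108, Rational(-26, 95))), Rational(1, 2)), 1) = Add(Pow(Add(-2059818, Rational(-2808, 95)), Rational(1, 2)), 1) = Add(Pow(Rational(-195685518, 95), Rational(1, 2)), 1) = Add(Mul(Rational(7, 95), I, Pow(379390290, Rational(1, 2))), 1) = Add(1, Mul(Rational(7, 95), I, Pow(379390290, Rational(1, 2))))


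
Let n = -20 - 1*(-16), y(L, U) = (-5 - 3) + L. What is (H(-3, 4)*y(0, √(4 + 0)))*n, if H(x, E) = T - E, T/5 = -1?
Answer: -288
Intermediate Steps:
T = -5 (T = 5*(-1) = -5)
H(x, E) = -5 - E
y(L, U) = -8 + L
n = -4 (n = -20 + 16 = -4)
(H(-3, 4)*y(0, √(4 + 0)))*n = ((-5 - 1*4)*(-8 + 0))*(-4) = ((-5 - 4)*(-8))*(-4) = -9*(-8)*(-4) = 72*(-4) = -288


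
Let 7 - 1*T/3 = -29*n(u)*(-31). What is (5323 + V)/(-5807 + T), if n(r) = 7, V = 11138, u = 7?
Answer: -16461/24665 ≈ -0.66738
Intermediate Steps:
T = -18858 (T = 21 - 3*(-29*7)*(-31) = 21 - (-609)*(-31) = 21 - 3*6293 = 21 - 18879 = -18858)
(5323 + V)/(-5807 + T) = (5323 + 11138)/(-5807 - 18858) = 16461/(-24665) = 16461*(-1/24665) = -16461/24665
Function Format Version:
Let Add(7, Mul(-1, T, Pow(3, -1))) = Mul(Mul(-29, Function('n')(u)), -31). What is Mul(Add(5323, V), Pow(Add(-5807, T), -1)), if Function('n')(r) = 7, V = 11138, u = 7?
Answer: Rational(-16461, 24665) ≈ -0.66738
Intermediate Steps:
T = -18858 (T = Add(21, Mul(-3, Mul(Mul(-29, 7), -31))) = Add(21, Mul(-3, Mul(-203, -31))) = Add(21, Mul(-3, 6293)) = Add(21, -18879) = -18858)
Mul(Add(5323, V), Pow(Add(-5807, T), -1)) = Mul(Add(5323, 11138), Pow(Add(-5807, -18858), -1)) = Mul(16461, Pow(-24665, -1)) = Mul(16461, Rational(-1, 24665)) = Rational(-16461, 24665)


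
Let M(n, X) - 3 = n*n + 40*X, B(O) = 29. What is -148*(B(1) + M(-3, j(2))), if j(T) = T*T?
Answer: -29748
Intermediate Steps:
j(T) = T²
M(n, X) = 3 + n² + 40*X (M(n, X) = 3 + (n*n + 40*X) = 3 + (n² + 40*X) = 3 + n² + 40*X)
-148*(B(1) + M(-3, j(2))) = -148*(29 + (3 + (-3)² + 40*2²)) = -148*(29 + (3 + 9 + 40*4)) = -148*(29 + (3 + 9 + 160)) = -148*(29 + 172) = -148*201 = -29748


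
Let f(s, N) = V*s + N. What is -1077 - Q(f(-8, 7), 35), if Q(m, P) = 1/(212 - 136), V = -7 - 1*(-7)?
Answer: -81853/76 ≈ -1077.0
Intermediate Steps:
V = 0 (V = -7 + 7 = 0)
f(s, N) = N (f(s, N) = 0*s + N = 0 + N = N)
Q(m, P) = 1/76
-1077 - Q(f(-8, 7), 35) = -1077 - 1*1/76 = -1077 - 1/76 = -81853/76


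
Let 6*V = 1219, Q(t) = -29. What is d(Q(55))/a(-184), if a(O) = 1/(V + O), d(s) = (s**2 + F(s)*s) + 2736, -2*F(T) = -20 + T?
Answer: 219765/4 ≈ 54941.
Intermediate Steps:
F(T) = 10 - T/2 (F(T) = -(-20 + T)/2 = 10 - T/2)
V = 1219/6 (V = (1/6)*1219 = 1219/6 ≈ 203.17)
d(s) = 2736 + s**2 + s*(10 - s/2) (d(s) = (s**2 + (10 - s/2)*s) + 2736 = (s**2 + s*(10 - s/2)) + 2736 = 2736 + s**2 + s*(10 - s/2))
a(O) = 1/(1219/6 + O)
d(Q(55))/a(-184) = (2736 + (1/2)*(-29)**2 + 10*(-29))/((6/(1219 + 6*(-184)))) = (2736 + (1/2)*841 - 290)/((6/(1219 - 1104))) = (2736 + 841/2 - 290)/((6/115)) = 5733/(2*((6*(1/115)))) = 5733/(2*(6/115)) = (5733/2)*(115/6) = 219765/4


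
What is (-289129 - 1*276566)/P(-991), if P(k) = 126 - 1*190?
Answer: 565695/64 ≈ 8839.0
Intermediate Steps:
P(k) = -64 (P(k) = 126 - 190 = -64)
(-289129 - 1*276566)/P(-991) = (-289129 - 1*276566)/(-64) = (-289129 - 276566)*(-1/64) = -565695*(-1/64) = 565695/64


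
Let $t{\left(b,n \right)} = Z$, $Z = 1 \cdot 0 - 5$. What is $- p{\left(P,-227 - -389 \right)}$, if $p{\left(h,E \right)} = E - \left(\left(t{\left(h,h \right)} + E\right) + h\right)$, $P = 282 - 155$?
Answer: $122$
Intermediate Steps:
$Z = -5$ ($Z = 0 - 5 = -5$)
$t{\left(b,n \right)} = -5$
$P = 127$
$p{\left(h,E \right)} = 5 - h$ ($p{\left(h,E \right)} = E - \left(\left(-5 + E\right) + h\right) = E - \left(-5 + E + h\right) = 5 - h$)
$- p{\left(P,-227 - -389 \right)} = - (5 - 127) = \left(-1\right) \left(-122\right) = 122$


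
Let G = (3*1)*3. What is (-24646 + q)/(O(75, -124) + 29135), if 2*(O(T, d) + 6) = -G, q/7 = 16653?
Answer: 183850/58249 ≈ 3.1563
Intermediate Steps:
q = 116571 (q = 7*16653 = 116571)
G = 9 (G = 3*3 = 9)
O(T, d) = -21/2 (O(T, d) = -6 + (-1*9)/2 = -6 + (½)*(-9) = -6 - 9/2 = -21/2)
(-24646 + q)/(O(75, -124) + 29135) = (-24646 + 116571)/(-21/2 + 29135) = 91925/(58249/2) = 91925*(2/58249) = 183850/58249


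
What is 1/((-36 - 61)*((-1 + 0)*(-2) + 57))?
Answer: -1/5723 ≈ -0.00017473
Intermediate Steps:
1/((-36 - 61)*((-1 + 0)*(-2) + 57)) = 1/(-97*(-1*(-2) + 57)) = 1/(-97*(2 + 57)) = 1/(-97*59) = 1/(-5723) = -1/5723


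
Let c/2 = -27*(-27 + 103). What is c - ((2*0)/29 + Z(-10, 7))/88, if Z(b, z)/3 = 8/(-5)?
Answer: -225717/55 ≈ -4103.9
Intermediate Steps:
Z(b, z) = -24/5 (Z(b, z) = 3*(8/(-5)) = 3*(8*(-1/5)) = 3*(-8/5) = -24/5)
c = -4104 (c = 2*(-27*(-27 + 103)) = 2*(-27*76) = 2*(-2052) = -4104)
c - ((2*0)/29 + Z(-10, 7))/88 = -4104 - ((2*0)/29 - 24/5)/88 = -4104 - (0*(1/29) - 24/5)/88 = -4104 - (0 - 24/5)/88 = -4104 - (-24)/(5*88) = -4104 - 1*(-3/55) = -4104 + 3/55 = -225717/55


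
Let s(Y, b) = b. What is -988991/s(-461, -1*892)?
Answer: 988991/892 ≈ 1108.7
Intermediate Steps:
-988991/s(-461, -1*892) = -988991/((-1*892)) = -988991/(-892) = -988991*(-1/892) = 988991/892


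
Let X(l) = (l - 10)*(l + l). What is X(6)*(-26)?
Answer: 1248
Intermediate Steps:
X(l) = 2*l*(-10 + l) (X(l) = (-10 + l)*(2*l) = 2*l*(-10 + l))
X(6)*(-26) = (2*6*(-10 + 6))*(-26) = (2*6*(-4))*(-26) = -48*(-26) = 1248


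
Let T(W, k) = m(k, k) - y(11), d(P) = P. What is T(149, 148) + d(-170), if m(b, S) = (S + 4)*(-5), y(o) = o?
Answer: -941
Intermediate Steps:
m(b, S) = -20 - 5*S (m(b, S) = (4 + S)*(-5) = -20 - 5*S)
T(W, k) = -31 - 5*k (T(W, k) = (-20 - 5*k) - 1*11 = (-20 - 5*k) - 11 = -31 - 5*k)
T(149, 148) + d(-170) = (-31 - 5*148) - 170 = (-31 - 740) - 170 = -771 - 170 = -941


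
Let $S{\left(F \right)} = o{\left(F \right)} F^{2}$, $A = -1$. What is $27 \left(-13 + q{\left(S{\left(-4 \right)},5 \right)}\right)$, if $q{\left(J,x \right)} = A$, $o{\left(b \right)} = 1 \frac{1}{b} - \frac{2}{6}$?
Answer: $-378$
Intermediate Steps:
$o{\left(b \right)} = - \frac{1}{3} + \frac{1}{b}$ ($o{\left(b \right)} = \frac{1}{b} - \frac{1}{3} = - \frac{1}{3} + \frac{1}{b}$)
$S{\left(F \right)} = \frac{F \left(3 - F\right)}{3}$ ($S{\left(F \right)} = \frac{3 - F}{3 F} F^{2} = \frac{F \left(3 - F\right)}{3}$)
$q{\left(J,x \right)} = -1$
$27 \left(-13 + q{\left(S{\left(-4 \right)},5 \right)}\right) = 27 \left(-13 - 1\right) = 27 \left(-14\right) = -378$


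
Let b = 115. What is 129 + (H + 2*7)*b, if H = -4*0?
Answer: 1739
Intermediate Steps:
H = 0
129 + (H + 2*7)*b = 129 + (0 + 2*7)*115 = 129 + (0 + 14)*115 = 129 + 14*115 = 129 + 1610 = 1739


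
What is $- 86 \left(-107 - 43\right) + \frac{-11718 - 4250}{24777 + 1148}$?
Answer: $\frac{334416532}{25925} \approx 12899.0$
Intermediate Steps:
$- 86 \left(-107 - 43\right) + \frac{-11718 - 4250}{24777 + 1148} = \left(-86\right) \left(-150\right) + \frac{-11718 - 4250}{25925} = 12900 - \frac{15968}{25925} = \frac{334416532}{25925}$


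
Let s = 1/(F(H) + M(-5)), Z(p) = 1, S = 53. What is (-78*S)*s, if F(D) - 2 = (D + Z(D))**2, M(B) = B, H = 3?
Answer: -318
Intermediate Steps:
F(D) = 2 + (1 + D)**2 (F(D) = 2 + (D + 1)**2 = 2 + (1 + D)**2)
s = 1/13 (s = 1/((2 + (1 + 3)**2) - 5) = 1/((2 + 4**2) - 5) = 1/((2 + 16) - 5) = 1/(18 - 5) = 1/13 ≈ 0.076923)
(-78*S)*s = -78*53*(1/13) = -4134*1/13 = -318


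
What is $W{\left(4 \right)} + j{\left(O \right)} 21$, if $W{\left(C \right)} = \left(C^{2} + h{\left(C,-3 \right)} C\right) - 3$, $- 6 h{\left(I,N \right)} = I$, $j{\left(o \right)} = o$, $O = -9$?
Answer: $- \frac{536}{3} \approx -178.67$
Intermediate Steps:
$h{\left(I,N \right)} = - \frac{I}{6}$
$W{\left(C \right)} = -3 + \frac{5 C^{2}}{6}$ ($W{\left(C \right)} = \left(C^{2} + - \frac{C}{6} C\right) - 3 = \left(C^{2} - \frac{C^{2}}{6}\right) - 3 = \frac{5 C^{2}}{6} - 3 = -3 + \frac{5 C^{2}}{6}$)
$W{\left(4 \right)} + j{\left(O \right)} 21 = \left(-3 + \frac{5 \cdot 4^{2}}{6}\right) - 189 = \left(-3 + \frac{5}{6} \cdot 16\right) - 189 = \left(-3 + \frac{40}{3}\right) - 189 = \frac{31}{3} - 189 = - \frac{536}{3}$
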